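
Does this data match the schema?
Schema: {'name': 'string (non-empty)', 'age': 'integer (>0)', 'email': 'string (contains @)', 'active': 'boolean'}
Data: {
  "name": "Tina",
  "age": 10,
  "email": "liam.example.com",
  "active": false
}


Validating each field against schema:
  name: OK (non-empty string)
  age: OK (positive integer)
  email: FAIL ("liam.example.com" does not contain @)
  active: OK (boolean)

Result: INVALID (1 error: email)

INVALID (1 error: email)


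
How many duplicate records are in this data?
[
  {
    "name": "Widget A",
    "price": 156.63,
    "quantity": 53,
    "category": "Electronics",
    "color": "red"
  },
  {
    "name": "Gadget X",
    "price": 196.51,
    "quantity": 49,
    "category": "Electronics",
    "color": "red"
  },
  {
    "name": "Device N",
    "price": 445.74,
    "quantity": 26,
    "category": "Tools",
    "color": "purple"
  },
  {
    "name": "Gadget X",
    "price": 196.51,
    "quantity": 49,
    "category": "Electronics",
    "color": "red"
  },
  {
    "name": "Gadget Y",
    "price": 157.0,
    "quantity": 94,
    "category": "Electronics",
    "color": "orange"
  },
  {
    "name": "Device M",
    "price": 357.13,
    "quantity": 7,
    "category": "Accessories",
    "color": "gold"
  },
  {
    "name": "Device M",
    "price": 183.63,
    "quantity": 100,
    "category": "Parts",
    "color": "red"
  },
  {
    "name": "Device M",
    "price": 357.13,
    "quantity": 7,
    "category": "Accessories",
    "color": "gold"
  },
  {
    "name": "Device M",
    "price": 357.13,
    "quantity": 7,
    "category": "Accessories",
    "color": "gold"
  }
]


Checking 9 records for duplicates:

  Row 1: Widget A ($156.63, qty 53)
  Row 2: Gadget X ($196.51, qty 49)
  Row 3: Device N ($445.74, qty 26)
  Row 4: Gadget X ($196.51, qty 49) <-- DUPLICATE
  Row 5: Gadget Y ($157.0, qty 94)
  Row 6: Device M ($357.13, qty 7)
  Row 7: Device M ($183.63, qty 100)
  Row 8: Device M ($357.13, qty 7) <-- DUPLICATE
  Row 9: Device M ($357.13, qty 7) <-- DUPLICATE

Duplicates found: 3
Unique records: 6

3 duplicates, 6 unique


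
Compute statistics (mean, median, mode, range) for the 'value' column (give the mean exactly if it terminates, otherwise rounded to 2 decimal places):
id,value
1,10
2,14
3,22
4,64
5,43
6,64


Data: [10, 14, 22, 64, 43, 64]
Count: 6
Sum: 217
Mean: 217/6 ≈ 36.17 (rounded to 2 decimal places)
Sorted: [10, 14, 22, 43, 64, 64]
Median: 32.5
Mode: 64 (2 times)
Range: 64 - 10 = 54
Min: 10, Max: 64

mean≈36.17, median=32.5, mode=64, range=54


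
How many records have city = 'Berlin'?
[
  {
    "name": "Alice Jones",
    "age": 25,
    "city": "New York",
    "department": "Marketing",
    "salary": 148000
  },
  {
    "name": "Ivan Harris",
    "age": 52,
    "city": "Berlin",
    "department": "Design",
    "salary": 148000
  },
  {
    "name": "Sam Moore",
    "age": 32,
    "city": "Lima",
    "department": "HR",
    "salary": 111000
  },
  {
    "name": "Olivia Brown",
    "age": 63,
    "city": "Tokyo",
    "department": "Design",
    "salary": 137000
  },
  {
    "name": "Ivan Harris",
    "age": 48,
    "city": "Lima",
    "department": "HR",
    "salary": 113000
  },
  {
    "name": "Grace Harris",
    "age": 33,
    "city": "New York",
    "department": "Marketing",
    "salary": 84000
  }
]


Data: 6 records
Condition: city = 'Berlin'

Checking each record:
  Alice Jones: New York
  Ivan Harris: Berlin MATCH
  Sam Moore: Lima
  Olivia Brown: Tokyo
  Ivan Harris: Lima
  Grace Harris: New York

Count: 1

1


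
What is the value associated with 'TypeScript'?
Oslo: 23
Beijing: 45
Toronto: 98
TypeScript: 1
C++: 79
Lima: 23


Looking up key 'TypeScript'
Value: 1

1


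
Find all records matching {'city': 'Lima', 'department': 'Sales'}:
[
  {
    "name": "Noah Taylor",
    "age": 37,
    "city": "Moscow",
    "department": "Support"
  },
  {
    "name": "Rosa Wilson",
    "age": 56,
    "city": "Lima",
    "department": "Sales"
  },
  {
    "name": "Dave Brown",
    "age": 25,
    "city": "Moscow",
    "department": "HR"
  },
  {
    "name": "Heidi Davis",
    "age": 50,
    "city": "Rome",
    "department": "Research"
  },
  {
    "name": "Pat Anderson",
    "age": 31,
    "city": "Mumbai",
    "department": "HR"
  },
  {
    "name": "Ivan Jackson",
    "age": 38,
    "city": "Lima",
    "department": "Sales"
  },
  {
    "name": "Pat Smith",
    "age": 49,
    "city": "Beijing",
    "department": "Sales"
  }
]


Search criteria: {'city': 'Lima', 'department': 'Sales'}

Checking 7 records:
  Noah Taylor: {city: Moscow, department: Support}
  Rosa Wilson: {city: Lima, department: Sales} <-- MATCH
  Dave Brown: {city: Moscow, department: HR}
  Heidi Davis: {city: Rome, department: Research}
  Pat Anderson: {city: Mumbai, department: HR}
  Ivan Jackson: {city: Lima, department: Sales} <-- MATCH
  Pat Smith: {city: Beijing, department: Sales}

Matches: ["Rosa Wilson", "Ivan Jackson"]

["Rosa Wilson", "Ivan Jackson"]


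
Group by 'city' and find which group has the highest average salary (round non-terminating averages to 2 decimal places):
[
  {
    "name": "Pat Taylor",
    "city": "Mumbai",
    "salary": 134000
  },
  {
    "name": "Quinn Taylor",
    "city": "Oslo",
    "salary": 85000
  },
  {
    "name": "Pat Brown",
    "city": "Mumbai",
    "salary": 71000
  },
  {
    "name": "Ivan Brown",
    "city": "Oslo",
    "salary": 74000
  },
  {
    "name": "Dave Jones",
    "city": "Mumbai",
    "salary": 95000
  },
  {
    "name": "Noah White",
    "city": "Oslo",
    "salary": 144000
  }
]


Group by: city

Groups:
  Mumbai: 3 people, avg salary = 300000/3 = $100000
  Oslo: 3 people, avg salary = 303000/3 = $101000

Highest average salary: Oslo ($101000)

Oslo ($101000)


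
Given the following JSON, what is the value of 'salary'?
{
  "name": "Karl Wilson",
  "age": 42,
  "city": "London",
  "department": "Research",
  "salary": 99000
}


Looking up field 'salary'
Value: 99000

99000


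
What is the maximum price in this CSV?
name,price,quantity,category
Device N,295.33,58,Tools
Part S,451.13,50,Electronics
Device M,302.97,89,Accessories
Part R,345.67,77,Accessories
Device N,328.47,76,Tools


Computing maximum price:
Values: [295.33, 451.13, 302.97, 345.67, 328.47]
Max = 451.13

451.13


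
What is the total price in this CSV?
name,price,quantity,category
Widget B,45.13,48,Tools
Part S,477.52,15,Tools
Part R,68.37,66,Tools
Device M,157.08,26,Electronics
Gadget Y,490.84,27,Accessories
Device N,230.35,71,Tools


Computing total price:
Values: [45.13, 477.52, 68.37, 157.08, 490.84, 230.35]
Sum = 1469.29

1469.29


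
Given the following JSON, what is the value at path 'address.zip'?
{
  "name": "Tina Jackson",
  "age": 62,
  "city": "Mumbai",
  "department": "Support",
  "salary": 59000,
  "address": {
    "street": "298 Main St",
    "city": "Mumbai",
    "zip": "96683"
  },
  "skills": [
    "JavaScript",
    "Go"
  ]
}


Query: address.zip
Path: address -> zip
Value: 96683

96683


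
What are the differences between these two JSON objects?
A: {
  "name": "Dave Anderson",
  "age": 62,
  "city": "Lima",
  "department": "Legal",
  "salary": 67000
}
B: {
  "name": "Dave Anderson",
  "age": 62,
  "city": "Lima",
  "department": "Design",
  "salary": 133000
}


Comparing each field (in key order):
  name: same
  age: same
  city: same
  department: DIFFERENT
  salary: DIFFERENT
Differences:
  department: Legal -> Design
  salary: 67000 -> 133000

2 field(s) changed

2 changes: department, salary


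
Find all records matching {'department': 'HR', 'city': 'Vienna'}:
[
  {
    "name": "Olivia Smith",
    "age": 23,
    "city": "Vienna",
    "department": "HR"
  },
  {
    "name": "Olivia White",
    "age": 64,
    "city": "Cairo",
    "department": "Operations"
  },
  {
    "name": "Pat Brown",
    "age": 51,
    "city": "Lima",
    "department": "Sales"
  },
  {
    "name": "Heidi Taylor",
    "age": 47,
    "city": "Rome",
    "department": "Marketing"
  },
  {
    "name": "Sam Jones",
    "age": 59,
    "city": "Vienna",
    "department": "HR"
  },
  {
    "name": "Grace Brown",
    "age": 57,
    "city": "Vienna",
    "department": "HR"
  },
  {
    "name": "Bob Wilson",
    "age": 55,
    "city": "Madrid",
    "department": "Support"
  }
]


Search criteria: {'department': 'HR', 'city': 'Vienna'}

Checking 7 records:
  Olivia Smith: {department: HR, city: Vienna} <-- MATCH
  Olivia White: {department: Operations, city: Cairo}
  Pat Brown: {department: Sales, city: Lima}
  Heidi Taylor: {department: Marketing, city: Rome}
  Sam Jones: {department: HR, city: Vienna} <-- MATCH
  Grace Brown: {department: HR, city: Vienna} <-- MATCH
  Bob Wilson: {department: Support, city: Madrid}

Matches: ["Olivia Smith", "Sam Jones", "Grace Brown"]

["Olivia Smith", "Sam Jones", "Grace Brown"]


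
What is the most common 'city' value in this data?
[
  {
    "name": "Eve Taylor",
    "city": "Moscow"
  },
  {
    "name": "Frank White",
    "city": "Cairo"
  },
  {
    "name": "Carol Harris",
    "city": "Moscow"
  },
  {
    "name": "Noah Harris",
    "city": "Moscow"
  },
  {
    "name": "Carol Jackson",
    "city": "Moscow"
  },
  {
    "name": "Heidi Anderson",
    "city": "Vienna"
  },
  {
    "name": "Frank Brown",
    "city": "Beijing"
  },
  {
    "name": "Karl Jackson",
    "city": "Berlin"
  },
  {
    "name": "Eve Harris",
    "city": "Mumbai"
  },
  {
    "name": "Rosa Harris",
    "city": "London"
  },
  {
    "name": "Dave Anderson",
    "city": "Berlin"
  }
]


Counting 'city' values across 11 records:

  Moscow: 4 ####
  Berlin: 2 ##
  Cairo: 1 #
  Vienna: 1 #
  Beijing: 1 #
  Mumbai: 1 #
  London: 1 #

Most common: Moscow (4 times)

Moscow (4 times)


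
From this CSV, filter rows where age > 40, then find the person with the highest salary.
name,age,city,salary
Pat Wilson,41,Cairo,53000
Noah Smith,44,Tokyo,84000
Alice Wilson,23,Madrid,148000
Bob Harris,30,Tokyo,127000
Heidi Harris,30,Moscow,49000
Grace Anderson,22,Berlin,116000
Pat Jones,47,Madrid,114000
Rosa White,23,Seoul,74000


Filter: age > 40
Sort by: salary (descending)

Filtered records (3):
  Pat Jones, age 47, salary $114000
  Noah Smith, age 44, salary $84000
  Pat Wilson, age 41, salary $53000

Highest salary: Pat Jones ($114000)

Pat Jones


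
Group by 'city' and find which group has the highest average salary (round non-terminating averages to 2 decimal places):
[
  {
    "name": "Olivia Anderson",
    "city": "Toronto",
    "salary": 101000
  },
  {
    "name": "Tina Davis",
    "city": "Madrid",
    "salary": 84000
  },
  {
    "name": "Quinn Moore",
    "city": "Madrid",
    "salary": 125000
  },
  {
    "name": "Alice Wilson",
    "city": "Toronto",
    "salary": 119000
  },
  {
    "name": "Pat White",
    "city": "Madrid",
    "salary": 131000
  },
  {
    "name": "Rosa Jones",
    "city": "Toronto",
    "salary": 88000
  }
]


Group by: city

Groups:
  Madrid: 3 people, avg salary = 340000/3 ≈ $113333.33
  Toronto: 3 people, avg salary = 308000/3 ≈ $102666.67

Highest average salary: Madrid (≈$113333.33)

Madrid (≈$113333.33)


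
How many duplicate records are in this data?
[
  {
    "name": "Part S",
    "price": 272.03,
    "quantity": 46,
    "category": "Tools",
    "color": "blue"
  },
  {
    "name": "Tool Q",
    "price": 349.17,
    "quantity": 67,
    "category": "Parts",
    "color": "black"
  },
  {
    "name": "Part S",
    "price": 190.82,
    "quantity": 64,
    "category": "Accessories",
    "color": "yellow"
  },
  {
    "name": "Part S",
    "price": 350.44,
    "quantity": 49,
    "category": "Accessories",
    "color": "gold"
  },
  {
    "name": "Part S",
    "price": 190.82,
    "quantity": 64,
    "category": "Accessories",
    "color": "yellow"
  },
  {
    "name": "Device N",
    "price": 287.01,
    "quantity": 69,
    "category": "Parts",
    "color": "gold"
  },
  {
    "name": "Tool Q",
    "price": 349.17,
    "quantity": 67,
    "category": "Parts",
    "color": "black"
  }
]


Checking 7 records for duplicates:

  Row 1: Part S ($272.03, qty 46)
  Row 2: Tool Q ($349.17, qty 67)
  Row 3: Part S ($190.82, qty 64)
  Row 4: Part S ($350.44, qty 49)
  Row 5: Part S ($190.82, qty 64) <-- DUPLICATE
  Row 6: Device N ($287.01, qty 69)
  Row 7: Tool Q ($349.17, qty 67) <-- DUPLICATE

Duplicates found: 2
Unique records: 5

2 duplicates, 5 unique


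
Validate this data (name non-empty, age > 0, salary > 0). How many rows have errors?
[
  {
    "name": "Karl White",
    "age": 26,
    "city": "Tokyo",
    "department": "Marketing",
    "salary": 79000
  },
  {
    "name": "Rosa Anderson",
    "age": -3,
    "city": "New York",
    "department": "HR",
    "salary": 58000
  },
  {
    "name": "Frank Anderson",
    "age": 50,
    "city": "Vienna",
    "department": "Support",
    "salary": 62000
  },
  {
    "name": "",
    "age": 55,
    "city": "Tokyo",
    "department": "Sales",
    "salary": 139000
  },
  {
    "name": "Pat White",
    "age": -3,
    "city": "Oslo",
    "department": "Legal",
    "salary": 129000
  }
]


Validating 5 records:
Rules: name non-empty, age > 0, salary > 0

  Row 1 (Karl White): OK
  Row 2 (Rosa Anderson): negative age: -3
  Row 3 (Frank Anderson): OK
  Row 4 (???): empty name
  Row 5 (Pat White): negative age: -3

Total errors: 3

3 errors


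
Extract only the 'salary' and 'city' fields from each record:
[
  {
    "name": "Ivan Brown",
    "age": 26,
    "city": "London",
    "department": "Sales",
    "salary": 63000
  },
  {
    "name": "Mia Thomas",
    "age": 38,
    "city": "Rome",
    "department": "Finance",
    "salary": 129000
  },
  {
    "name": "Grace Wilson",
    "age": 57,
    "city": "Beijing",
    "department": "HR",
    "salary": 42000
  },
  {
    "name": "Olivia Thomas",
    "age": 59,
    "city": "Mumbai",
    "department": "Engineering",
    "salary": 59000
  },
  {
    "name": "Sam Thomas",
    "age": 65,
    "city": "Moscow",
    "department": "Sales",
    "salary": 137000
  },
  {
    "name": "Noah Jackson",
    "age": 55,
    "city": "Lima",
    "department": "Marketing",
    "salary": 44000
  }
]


Original: 6 records with fields: name, age, city, department, salary
Keep: ['salary', 'city']
Drop: ['name', 'age', 'department']
Result: 6 records, 2 fields each

[
  {
    "salary": 63000,
    "city": "London"
  },
  {
    "salary": 129000,
    "city": "Rome"
  },
  {
    "salary": 42000,
    "city": "Beijing"
  },
  {
    "salary": 59000,
    "city": "Mumbai"
  },
  {
    "salary": 137000,
    "city": "Moscow"
  },
  {
    "salary": 44000,
    "city": "Lima"
  }
]


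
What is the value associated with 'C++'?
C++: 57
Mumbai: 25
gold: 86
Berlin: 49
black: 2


Looking up key 'C++'
Value: 57

57


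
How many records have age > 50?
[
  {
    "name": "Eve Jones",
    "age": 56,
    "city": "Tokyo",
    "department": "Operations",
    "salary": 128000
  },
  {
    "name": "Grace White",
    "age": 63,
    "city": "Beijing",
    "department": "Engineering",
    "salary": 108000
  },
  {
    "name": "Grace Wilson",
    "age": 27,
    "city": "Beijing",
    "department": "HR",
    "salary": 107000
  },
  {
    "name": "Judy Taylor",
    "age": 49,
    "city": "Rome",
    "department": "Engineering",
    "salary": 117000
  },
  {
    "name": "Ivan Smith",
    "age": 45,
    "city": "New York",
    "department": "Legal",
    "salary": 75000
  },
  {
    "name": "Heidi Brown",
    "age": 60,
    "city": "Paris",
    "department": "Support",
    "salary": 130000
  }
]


Data: 6 records
Condition: age > 50

Checking each record:
  Eve Jones: 56 MATCH
  Grace White: 63 MATCH
  Grace Wilson: 27
  Judy Taylor: 49
  Ivan Smith: 45
  Heidi Brown: 60 MATCH

Count: 3

3


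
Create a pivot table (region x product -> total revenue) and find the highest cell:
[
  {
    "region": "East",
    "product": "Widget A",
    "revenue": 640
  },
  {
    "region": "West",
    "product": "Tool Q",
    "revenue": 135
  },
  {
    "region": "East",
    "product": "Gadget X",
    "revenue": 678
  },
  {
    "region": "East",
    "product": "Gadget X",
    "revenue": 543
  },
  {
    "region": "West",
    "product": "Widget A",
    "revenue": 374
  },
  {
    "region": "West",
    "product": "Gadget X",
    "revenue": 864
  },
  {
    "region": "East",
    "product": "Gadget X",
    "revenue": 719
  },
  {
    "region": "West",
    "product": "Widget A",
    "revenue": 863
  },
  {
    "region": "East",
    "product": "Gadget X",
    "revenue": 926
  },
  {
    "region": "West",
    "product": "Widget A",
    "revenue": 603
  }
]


Pivot: region (rows) x product (columns) -> total revenue

     Gadget X      Tool Q        Widget A    
East          2866             0           640  
West           864           135          1840  

Highest: East / Gadget X = $2866

East / Gadget X = $2866


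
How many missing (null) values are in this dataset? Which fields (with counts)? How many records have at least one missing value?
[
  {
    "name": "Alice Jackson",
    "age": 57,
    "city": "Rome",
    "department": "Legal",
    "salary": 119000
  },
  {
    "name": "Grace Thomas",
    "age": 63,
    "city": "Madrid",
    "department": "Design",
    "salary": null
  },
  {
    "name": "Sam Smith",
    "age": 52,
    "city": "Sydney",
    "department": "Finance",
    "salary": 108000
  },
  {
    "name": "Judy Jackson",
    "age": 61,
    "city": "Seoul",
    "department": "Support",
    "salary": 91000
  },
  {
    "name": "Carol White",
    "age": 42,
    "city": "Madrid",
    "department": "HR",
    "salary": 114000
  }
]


Checking for missing (null) values in 5 records:

  Alice Jackson: complete
  Grace Thomas: salary
  Sam Smith: complete
  Judy Jackson: complete
  Carol White: complete

Per field:
  name: 0 missing
  age: 0 missing
  city: 0 missing
  department: 0 missing
  salary: 1 missing

Total missing values: 1
Records with any missing: 1

1 missing values (salary: 1); 1 incomplete records


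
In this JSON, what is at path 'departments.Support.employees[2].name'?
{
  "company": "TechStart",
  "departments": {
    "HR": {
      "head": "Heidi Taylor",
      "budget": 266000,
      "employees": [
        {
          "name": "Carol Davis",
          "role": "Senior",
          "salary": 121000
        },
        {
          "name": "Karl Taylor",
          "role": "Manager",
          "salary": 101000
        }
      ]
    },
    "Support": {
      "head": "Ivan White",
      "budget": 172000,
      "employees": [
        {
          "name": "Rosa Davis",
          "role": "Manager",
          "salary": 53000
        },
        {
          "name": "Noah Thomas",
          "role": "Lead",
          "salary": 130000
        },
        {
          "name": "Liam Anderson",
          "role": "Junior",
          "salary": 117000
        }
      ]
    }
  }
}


Path: departments.Support.employees[2].name

Navigate:
  -> departments
  -> Support
  -> employees[2].name = 'Liam Anderson'

Liam Anderson


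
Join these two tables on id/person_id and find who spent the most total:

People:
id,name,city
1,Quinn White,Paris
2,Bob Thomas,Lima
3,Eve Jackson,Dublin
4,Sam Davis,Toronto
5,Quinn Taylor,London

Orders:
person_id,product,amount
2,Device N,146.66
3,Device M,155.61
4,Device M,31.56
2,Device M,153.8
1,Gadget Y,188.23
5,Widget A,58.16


Join on: people.id = orders.person_id

Joined rows:
  Bob Thomas (Lima) bought Device N for $146.66
  Eve Jackson (Dublin) bought Device M for $155.61
  Sam Davis (Toronto) bought Device M for $31.56
  Bob Thomas (Lima) bought Device M for $153.8
  Quinn White (Paris) bought Gadget Y for $188.23
  Quinn Taylor (London) bought Widget A for $58.16

Total per person:
  Bob Thomas: $300.46
  Quinn White: $188.23
  Eve Jackson: $155.61
  Quinn Taylor: $58.16
  Sam Davis: $31.56

Top spender: Bob Thomas ($300.46)

Bob Thomas ($300.46)


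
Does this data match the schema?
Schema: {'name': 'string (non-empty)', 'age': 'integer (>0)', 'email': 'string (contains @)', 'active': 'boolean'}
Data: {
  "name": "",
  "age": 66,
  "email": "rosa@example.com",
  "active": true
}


Validating each field against schema:
  name: FAIL ("" is an empty string)
  age: OK (positive integer)
  email: OK (string with @)
  active: OK (boolean)

Result: INVALID (1 error: name)

INVALID (1 error: name)


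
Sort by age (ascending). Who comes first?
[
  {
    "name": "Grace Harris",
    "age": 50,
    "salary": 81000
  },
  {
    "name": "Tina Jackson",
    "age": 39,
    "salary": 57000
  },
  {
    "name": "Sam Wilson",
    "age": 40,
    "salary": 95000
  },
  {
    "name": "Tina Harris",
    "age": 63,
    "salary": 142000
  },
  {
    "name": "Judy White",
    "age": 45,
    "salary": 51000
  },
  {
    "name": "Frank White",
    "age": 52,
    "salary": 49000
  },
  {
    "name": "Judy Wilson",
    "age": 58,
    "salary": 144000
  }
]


Sort by: age (ascending)

Sorted order:
  1. Tina Jackson (age = 39)
  2. Sam Wilson (age = 40)
  3. Judy White (age = 45)
  4. Grace Harris (age = 50)
  5. Frank White (age = 52)
  6. Judy Wilson (age = 58)
  7. Tina Harris (age = 63)

First: Tina Jackson

Tina Jackson


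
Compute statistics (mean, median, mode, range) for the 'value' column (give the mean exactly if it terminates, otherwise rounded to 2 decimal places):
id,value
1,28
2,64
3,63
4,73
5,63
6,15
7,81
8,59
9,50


Data: [28, 64, 63, 73, 63, 15, 81, 59, 50]
Count: 9
Sum: 496
Mean: 496/9 ≈ 55.11 (rounded to 2 decimal places)
Sorted: [15, 28, 50, 59, 63, 63, 64, 73, 81]
Median: 63.0
Mode: 63 (2 times)
Range: 81 - 15 = 66
Min: 15, Max: 81

mean≈55.11, median=63.0, mode=63, range=66


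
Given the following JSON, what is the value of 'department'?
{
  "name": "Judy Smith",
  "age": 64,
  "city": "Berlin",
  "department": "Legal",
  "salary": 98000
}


Looking up field 'department'
Value: Legal

Legal


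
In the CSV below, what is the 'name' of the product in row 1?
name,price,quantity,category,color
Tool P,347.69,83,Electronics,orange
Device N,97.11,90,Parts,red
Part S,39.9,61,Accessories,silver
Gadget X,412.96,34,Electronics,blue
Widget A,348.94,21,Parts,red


Query: Row 1 ('Tool P'), column 'name'
Value: Tool P

Tool P


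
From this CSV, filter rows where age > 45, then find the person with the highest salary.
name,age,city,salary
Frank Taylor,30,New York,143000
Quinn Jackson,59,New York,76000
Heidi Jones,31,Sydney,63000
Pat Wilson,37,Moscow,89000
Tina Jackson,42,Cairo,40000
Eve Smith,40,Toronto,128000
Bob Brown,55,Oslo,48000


Filter: age > 45
Sort by: salary (descending)

Filtered records (2):
  Quinn Jackson, age 59, salary $76000
  Bob Brown, age 55, salary $48000

Highest salary: Quinn Jackson ($76000)

Quinn Jackson


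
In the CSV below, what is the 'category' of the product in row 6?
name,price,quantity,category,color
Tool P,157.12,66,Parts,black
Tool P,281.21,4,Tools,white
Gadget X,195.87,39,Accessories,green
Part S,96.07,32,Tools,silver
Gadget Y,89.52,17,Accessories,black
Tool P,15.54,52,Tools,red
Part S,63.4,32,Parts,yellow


Query: Row 6 ('Tool P'), column 'category'
Value: Tools

Tools


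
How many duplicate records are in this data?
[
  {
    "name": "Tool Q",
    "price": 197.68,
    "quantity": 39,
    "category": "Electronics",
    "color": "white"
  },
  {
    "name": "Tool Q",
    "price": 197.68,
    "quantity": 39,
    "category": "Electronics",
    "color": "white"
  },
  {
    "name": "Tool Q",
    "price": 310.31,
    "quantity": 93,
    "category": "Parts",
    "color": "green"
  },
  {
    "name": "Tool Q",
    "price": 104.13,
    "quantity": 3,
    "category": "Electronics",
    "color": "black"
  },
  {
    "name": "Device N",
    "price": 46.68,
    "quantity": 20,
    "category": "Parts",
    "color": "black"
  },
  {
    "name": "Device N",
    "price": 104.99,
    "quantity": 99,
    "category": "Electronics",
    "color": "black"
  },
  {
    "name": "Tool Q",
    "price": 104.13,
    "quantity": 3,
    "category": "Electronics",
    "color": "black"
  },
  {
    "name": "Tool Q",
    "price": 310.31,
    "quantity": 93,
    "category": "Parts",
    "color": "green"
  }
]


Checking 8 records for duplicates:

  Row 1: Tool Q ($197.68, qty 39)
  Row 2: Tool Q ($197.68, qty 39) <-- DUPLICATE
  Row 3: Tool Q ($310.31, qty 93)
  Row 4: Tool Q ($104.13, qty 3)
  Row 5: Device N ($46.68, qty 20)
  Row 6: Device N ($104.99, qty 99)
  Row 7: Tool Q ($104.13, qty 3) <-- DUPLICATE
  Row 8: Tool Q ($310.31, qty 93) <-- DUPLICATE

Duplicates found: 3
Unique records: 5

3 duplicates, 5 unique


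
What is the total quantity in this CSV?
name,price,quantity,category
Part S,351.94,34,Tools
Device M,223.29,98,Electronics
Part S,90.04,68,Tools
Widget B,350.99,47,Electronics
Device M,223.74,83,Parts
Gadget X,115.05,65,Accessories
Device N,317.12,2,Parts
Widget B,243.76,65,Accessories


Computing total quantity:
Values: [34, 98, 68, 47, 83, 65, 2, 65]
Sum = 462

462


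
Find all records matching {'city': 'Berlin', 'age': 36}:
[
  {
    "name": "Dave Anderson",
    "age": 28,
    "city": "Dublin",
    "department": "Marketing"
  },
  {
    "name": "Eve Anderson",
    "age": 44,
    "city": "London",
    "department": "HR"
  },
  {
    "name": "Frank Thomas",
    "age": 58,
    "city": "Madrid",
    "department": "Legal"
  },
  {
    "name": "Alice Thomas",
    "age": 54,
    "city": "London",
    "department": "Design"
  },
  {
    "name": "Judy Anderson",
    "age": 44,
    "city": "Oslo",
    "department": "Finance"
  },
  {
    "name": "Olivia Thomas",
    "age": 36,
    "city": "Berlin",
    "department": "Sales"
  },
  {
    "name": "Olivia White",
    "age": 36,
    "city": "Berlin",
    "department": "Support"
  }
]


Search criteria: {'city': 'Berlin', 'age': 36}

Checking 7 records:
  Dave Anderson: {city: Dublin, age: 28}
  Eve Anderson: {city: London, age: 44}
  Frank Thomas: {city: Madrid, age: 58}
  Alice Thomas: {city: London, age: 54}
  Judy Anderson: {city: Oslo, age: 44}
  Olivia Thomas: {city: Berlin, age: 36} <-- MATCH
  Olivia White: {city: Berlin, age: 36} <-- MATCH

Matches: ["Olivia Thomas", "Olivia White"]

["Olivia Thomas", "Olivia White"]


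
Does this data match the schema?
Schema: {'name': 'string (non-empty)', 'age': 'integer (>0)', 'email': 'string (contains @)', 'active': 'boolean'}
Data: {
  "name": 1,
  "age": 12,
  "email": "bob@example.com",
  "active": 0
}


Validating each field against schema:
  name: FAIL (1 is not a string)
  age: OK (positive integer)
  email: OK (string with @)
  active: FAIL (0 is not a boolean)

Result: INVALID (2 errors: name, active)

INVALID (2 errors: name, active)


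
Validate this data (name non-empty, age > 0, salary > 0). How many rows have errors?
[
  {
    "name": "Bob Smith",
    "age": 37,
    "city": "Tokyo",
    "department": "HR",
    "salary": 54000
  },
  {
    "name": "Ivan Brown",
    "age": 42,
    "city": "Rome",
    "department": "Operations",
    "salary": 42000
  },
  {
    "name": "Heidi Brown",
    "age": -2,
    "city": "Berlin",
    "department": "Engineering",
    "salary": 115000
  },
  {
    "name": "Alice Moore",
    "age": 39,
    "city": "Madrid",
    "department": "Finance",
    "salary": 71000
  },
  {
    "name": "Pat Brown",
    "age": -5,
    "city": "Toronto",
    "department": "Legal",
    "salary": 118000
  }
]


Validating 5 records:
Rules: name non-empty, age > 0, salary > 0

  Row 1 (Bob Smith): OK
  Row 2 (Ivan Brown): OK
  Row 3 (Heidi Brown): negative age: -2
  Row 4 (Alice Moore): OK
  Row 5 (Pat Brown): negative age: -5

Total errors: 2

2 errors


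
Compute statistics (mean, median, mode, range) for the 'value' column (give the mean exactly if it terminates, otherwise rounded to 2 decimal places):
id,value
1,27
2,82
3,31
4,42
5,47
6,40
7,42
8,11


Data: [27, 82, 31, 42, 47, 40, 42, 11]
Count: 8
Sum: 322
Mean: 322/8 = 40.25
Sorted: [11, 27, 31, 40, 42, 42, 47, 82]
Median: 41.0
Mode: 42 (2 times)
Range: 82 - 11 = 71
Min: 11, Max: 82

mean=40.25, median=41.0, mode=42, range=71


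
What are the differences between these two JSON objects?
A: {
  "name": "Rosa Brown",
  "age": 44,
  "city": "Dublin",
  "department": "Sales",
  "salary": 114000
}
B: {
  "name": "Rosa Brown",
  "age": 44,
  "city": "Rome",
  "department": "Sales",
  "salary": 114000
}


Comparing each field (in key order):
  name: same
  age: same
  city: DIFFERENT
  department: same
  salary: same
Differences:
  city: Dublin -> Rome

1 field(s) changed

1 change: city


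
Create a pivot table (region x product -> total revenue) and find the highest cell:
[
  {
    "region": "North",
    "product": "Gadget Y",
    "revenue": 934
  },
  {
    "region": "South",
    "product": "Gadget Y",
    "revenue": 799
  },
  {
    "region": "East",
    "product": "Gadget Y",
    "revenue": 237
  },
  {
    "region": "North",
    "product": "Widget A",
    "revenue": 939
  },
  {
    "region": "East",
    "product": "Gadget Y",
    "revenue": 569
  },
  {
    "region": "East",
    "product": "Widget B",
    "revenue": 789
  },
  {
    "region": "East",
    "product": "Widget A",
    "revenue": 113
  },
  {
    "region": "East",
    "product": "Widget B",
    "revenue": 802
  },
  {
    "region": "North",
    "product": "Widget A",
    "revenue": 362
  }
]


Pivot: region (rows) x product (columns) -> total revenue

     Gadget Y      Widget A      Widget B    
East           806           113          1591  
North          934          1301             0  
South          799             0             0  

Highest: East / Widget B = $1591

East / Widget B = $1591


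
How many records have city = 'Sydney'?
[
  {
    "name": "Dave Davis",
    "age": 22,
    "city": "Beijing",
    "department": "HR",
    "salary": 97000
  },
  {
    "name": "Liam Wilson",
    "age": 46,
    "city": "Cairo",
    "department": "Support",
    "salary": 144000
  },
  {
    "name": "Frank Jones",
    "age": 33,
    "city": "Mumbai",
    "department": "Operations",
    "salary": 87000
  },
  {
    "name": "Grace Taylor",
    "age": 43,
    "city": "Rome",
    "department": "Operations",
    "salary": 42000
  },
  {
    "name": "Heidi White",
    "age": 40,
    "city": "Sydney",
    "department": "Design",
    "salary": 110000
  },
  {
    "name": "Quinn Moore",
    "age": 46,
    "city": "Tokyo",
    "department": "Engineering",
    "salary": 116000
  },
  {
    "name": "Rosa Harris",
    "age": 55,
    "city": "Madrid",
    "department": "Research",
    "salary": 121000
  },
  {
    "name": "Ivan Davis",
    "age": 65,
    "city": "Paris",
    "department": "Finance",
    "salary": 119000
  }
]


Data: 8 records
Condition: city = 'Sydney'

Checking each record:
  Dave Davis: Beijing
  Liam Wilson: Cairo
  Frank Jones: Mumbai
  Grace Taylor: Rome
  Heidi White: Sydney MATCH
  Quinn Moore: Tokyo
  Rosa Harris: Madrid
  Ivan Davis: Paris

Count: 1

1


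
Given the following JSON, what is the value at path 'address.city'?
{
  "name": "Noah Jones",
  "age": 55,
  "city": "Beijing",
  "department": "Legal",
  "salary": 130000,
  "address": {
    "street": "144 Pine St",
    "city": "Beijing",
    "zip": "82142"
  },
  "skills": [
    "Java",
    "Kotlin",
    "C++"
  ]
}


Query: address.city
Path: address -> city
Value: Beijing

Beijing


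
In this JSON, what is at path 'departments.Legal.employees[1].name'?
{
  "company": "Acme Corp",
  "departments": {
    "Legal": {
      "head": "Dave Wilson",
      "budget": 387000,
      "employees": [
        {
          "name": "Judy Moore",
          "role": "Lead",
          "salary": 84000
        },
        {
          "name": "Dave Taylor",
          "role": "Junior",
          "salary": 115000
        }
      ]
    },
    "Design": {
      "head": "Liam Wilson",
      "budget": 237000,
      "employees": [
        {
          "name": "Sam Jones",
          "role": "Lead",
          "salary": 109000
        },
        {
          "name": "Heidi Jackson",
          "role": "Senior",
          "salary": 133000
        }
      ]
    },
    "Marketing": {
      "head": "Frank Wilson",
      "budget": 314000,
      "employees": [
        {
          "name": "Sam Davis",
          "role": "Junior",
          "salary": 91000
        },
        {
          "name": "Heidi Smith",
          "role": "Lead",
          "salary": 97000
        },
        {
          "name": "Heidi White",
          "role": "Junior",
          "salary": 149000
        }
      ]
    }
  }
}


Path: departments.Legal.employees[1].name

Navigate:
  -> departments
  -> Legal
  -> employees[1].name = 'Dave Taylor'

Dave Taylor


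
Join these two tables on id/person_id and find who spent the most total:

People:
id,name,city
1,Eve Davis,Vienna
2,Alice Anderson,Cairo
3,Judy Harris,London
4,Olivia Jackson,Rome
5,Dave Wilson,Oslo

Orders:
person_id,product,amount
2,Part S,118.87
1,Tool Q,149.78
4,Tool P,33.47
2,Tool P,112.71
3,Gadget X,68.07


Join on: people.id = orders.person_id

Joined rows:
  Alice Anderson (Cairo) bought Part S for $118.87
  Eve Davis (Vienna) bought Tool Q for $149.78
  Olivia Jackson (Rome) bought Tool P for $33.47
  Alice Anderson (Cairo) bought Tool P for $112.71
  Judy Harris (London) bought Gadget X for $68.07

Total per person:
  Alice Anderson: $231.58
  Eve Davis: $149.78
  Judy Harris: $68.07
  Olivia Jackson: $33.47

Top spender: Alice Anderson ($231.58)

Alice Anderson ($231.58)


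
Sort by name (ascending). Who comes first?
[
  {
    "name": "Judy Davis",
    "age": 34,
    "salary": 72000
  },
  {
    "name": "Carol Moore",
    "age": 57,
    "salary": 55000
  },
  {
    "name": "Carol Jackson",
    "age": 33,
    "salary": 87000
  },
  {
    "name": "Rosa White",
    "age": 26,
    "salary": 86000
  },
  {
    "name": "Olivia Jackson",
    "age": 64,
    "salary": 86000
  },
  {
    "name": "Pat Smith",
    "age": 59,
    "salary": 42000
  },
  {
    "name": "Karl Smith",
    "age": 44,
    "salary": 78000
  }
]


Sort by: name (ascending)

Sorted order:
  1. Carol Jackson (name = Carol Jackson)
  2. Carol Moore (name = Carol Moore)
  3. Judy Davis (name = Judy Davis)
  4. Karl Smith (name = Karl Smith)
  5. Olivia Jackson (name = Olivia Jackson)
  6. Pat Smith (name = Pat Smith)
  7. Rosa White (name = Rosa White)

First: Carol Jackson

Carol Jackson


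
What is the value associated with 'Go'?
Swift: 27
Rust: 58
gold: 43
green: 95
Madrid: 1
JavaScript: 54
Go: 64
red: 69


Looking up key 'Go'
Value: 64

64


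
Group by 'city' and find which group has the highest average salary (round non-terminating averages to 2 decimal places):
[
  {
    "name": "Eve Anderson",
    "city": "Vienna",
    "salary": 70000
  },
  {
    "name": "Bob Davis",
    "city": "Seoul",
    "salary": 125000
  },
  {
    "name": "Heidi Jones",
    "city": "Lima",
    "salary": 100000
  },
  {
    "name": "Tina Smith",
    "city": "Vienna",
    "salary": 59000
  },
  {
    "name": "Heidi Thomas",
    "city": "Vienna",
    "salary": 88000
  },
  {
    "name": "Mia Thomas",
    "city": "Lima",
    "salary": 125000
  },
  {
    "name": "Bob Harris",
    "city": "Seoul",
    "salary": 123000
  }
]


Group by: city

Groups:
  Lima: 2 people, avg salary = 225000/2 = $112500
  Seoul: 2 people, avg salary = 248000/2 = $124000
  Vienna: 3 people, avg salary = 217000/3 ≈ $72333.33

Highest average salary: Seoul ($124000)

Seoul ($124000)


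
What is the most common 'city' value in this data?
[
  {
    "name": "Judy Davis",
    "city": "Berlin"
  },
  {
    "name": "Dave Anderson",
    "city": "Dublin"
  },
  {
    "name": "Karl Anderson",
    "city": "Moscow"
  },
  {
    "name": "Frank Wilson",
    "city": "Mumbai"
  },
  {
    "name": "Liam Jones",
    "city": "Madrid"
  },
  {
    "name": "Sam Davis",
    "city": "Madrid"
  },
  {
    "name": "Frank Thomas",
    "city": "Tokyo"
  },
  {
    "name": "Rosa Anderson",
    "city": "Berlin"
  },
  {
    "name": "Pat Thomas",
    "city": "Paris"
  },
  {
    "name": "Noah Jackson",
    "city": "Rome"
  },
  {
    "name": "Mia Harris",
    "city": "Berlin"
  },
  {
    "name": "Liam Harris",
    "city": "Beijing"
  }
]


Counting 'city' values across 12 records:

  Berlin: 3 ###
  Madrid: 2 ##
  Dublin: 1 #
  Moscow: 1 #
  Mumbai: 1 #
  Tokyo: 1 #
  Paris: 1 #
  Rome: 1 #
  Beijing: 1 #

Most common: Berlin (3 times)

Berlin (3 times)


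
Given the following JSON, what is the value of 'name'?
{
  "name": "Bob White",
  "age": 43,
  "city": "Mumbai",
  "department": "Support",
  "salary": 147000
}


Looking up field 'name'
Value: Bob White

Bob White


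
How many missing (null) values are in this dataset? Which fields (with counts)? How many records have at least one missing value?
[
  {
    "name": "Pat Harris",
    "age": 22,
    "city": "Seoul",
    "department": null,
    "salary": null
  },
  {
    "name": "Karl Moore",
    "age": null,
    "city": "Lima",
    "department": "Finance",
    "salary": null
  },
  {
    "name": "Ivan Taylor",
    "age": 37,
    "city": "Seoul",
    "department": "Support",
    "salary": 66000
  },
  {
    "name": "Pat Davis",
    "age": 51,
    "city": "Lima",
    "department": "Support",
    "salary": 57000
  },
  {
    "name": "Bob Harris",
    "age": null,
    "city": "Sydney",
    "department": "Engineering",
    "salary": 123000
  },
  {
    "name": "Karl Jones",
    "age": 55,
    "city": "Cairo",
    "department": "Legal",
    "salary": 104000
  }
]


Checking for missing (null) values in 6 records:

  Pat Harris: department, salary
  Karl Moore: age, salary
  Ivan Taylor: complete
  Pat Davis: complete
  Bob Harris: age
  Karl Jones: complete

Per field:
  name: 0 missing
  age: 2 missing
  city: 0 missing
  department: 1 missing
  salary: 2 missing

Total missing values: 5
Records with any missing: 3

5 missing values (age: 2, department: 1, salary: 2); 3 incomplete records


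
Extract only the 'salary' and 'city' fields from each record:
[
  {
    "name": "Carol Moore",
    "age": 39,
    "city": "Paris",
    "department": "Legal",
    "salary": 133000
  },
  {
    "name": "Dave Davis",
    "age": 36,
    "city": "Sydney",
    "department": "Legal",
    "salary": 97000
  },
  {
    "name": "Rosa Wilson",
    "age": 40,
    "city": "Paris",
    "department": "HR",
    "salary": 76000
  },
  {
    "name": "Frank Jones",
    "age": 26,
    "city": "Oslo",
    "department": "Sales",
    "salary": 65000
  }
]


Original: 4 records with fields: name, age, city, department, salary
Keep: ['salary', 'city']
Drop: ['name', 'age', 'department']
Result: 4 records, 2 fields each

[
  {
    "salary": 133000,
    "city": "Paris"
  },
  {
    "salary": 97000,
    "city": "Sydney"
  },
  {
    "salary": 76000,
    "city": "Paris"
  },
  {
    "salary": 65000,
    "city": "Oslo"
  }
]


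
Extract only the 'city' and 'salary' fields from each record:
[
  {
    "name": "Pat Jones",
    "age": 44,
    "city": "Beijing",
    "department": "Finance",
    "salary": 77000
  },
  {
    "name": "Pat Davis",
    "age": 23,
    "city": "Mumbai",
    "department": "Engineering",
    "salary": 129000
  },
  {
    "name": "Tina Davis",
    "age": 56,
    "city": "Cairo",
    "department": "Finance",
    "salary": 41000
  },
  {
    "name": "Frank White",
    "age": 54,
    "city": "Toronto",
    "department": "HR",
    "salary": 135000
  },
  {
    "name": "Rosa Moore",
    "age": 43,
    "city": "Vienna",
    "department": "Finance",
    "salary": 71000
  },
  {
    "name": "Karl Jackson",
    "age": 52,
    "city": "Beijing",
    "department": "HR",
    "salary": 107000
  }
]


Original: 6 records with fields: name, age, city, department, salary
Keep: ['city', 'salary']
Drop: ['name', 'age', 'department']
Result: 6 records, 2 fields each

[
  {
    "city": "Beijing",
    "salary": 77000
  },
  {
    "city": "Mumbai",
    "salary": 129000
  },
  {
    "city": "Cairo",
    "salary": 41000
  },
  {
    "city": "Toronto",
    "salary": 135000
  },
  {
    "city": "Vienna",
    "salary": 71000
  },
  {
    "city": "Beijing",
    "salary": 107000
  }
]


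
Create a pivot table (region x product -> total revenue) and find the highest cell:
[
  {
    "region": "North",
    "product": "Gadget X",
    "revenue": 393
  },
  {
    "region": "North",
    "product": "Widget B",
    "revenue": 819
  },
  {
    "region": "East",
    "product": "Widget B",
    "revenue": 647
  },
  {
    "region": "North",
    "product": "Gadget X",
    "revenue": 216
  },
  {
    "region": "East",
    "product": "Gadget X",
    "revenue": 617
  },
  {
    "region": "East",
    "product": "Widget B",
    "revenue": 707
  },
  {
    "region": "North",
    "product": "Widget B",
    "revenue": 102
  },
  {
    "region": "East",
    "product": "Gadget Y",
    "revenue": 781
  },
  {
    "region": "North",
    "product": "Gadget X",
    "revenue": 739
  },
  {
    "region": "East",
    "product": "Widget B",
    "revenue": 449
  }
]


Pivot: region (rows) x product (columns) -> total revenue

     Gadget X      Gadget Y      Widget B    
East           617           781          1803  
North         1348             0           921  

Highest: East / Widget B = $1803

East / Widget B = $1803
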